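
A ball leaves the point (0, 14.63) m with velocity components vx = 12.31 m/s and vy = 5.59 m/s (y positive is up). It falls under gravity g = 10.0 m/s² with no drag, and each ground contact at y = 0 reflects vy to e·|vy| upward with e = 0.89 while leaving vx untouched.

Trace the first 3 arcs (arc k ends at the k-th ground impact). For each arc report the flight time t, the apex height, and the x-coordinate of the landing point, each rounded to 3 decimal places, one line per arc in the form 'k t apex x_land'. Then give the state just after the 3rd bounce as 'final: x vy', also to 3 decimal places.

Arc 1: start y=14.630, vy=5.590 → t=2.359, apex=16.192, x_land=29.034, impact vy=-17.996
  bounce: vy ← 0.89·17.996 = 16.016
Arc 2: start y=0.000, vy=16.016 → t=3.203, apex=12.826, x_land=68.466, impact vy=-16.016
  bounce: vy ← 0.89·16.016 = 14.254
Arc 3: start y=0.000, vy=14.254 → t=2.851, apex=10.159, x_land=103.561, impact vy=-14.254
  bounce: vy ← 0.89·14.254 = 12.686

1 2.359 16.192 29.034
2 3.203 12.826 68.466
3 2.851 10.159 103.561
final: 103.561 12.686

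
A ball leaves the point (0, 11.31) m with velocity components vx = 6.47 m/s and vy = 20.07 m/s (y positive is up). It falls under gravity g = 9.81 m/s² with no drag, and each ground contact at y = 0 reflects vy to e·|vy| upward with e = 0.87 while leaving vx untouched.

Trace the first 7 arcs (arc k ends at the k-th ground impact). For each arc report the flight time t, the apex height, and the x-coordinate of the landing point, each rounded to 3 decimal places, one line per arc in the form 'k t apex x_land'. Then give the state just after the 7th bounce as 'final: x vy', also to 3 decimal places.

Arc 1: start y=11.310, vy=20.070 → t=4.594, apex=31.840, x_land=29.721, impact vy=-24.994
  bounce: vy ← 0.87·24.994 = 21.745
Arc 2: start y=0.000, vy=21.745 → t=4.433, apex=24.100, x_land=58.404, impact vy=-21.745
  bounce: vy ← 0.87·21.745 = 18.918
Arc 3: start y=0.000, vy=18.918 → t=3.857, apex=18.241, x_land=83.358, impact vy=-18.918
  bounce: vy ← 0.87·18.918 = 16.459
Arc 4: start y=0.000, vy=16.459 → t=3.355, apex=13.807, x_land=105.068, impact vy=-16.459
  bounce: vy ← 0.87·16.459 = 14.319
Arc 5: start y=0.000, vy=14.319 → t=2.919, apex=10.450, x_land=123.956, impact vy=-14.319
  bounce: vy ← 0.87·14.319 = 12.458
Arc 6: start y=0.000, vy=12.458 → t=2.540, apex=7.910, x_land=140.388, impact vy=-12.458
  bounce: vy ← 0.87·12.458 = 10.838
Arc 7: start y=0.000, vy=10.838 → t=2.210, apex=5.987, x_land=154.685, impact vy=-10.838
  bounce: vy ← 0.87·10.838 = 9.429

1 4.594 31.840 29.721
2 4.433 24.100 58.404
3 3.857 18.241 83.358
4 3.355 13.807 105.068
5 2.919 10.450 123.956
6 2.540 7.910 140.388
7 2.210 5.987 154.685
final: 154.685 9.429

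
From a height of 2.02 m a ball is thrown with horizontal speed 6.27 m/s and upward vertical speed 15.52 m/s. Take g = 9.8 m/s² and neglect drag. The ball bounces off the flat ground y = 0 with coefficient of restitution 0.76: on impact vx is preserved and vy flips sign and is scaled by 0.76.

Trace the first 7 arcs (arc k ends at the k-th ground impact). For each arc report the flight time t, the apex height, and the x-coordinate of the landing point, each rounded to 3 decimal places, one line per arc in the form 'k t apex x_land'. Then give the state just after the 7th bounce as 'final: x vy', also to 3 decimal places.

Arc 1: start y=2.020, vy=15.520 → t=3.293, apex=14.309, x_land=20.644, impact vy=-16.747
  bounce: vy ← 0.76·16.747 = 12.728
Arc 2: start y=0.000, vy=12.728 → t=2.597, apex=8.265, x_land=36.931, impact vy=-12.728
  bounce: vy ← 0.76·12.728 = 9.673
Arc 3: start y=0.000, vy=9.673 → t=1.974, apex=4.774, x_land=49.308, impact vy=-9.673
  bounce: vy ← 0.76·9.673 = 7.352
Arc 4: start y=0.000, vy=7.352 → t=1.500, apex=2.757, x_land=58.715, impact vy=-7.352
  bounce: vy ← 0.76·7.352 = 5.587
Arc 5: start y=0.000, vy=5.587 → t=1.140, apex=1.593, x_land=65.864, impact vy=-5.587
  bounce: vy ← 0.76·5.587 = 4.246
Arc 6: start y=0.000, vy=4.246 → t=0.867, apex=0.920, x_land=71.298, impact vy=-4.246
  bounce: vy ← 0.76·4.246 = 3.227
Arc 7: start y=0.000, vy=3.227 → t=0.659, apex=0.531, x_land=75.427, impact vy=-3.227
  bounce: vy ← 0.76·3.227 = 2.453

1 3.293 14.309 20.644
2 2.597 8.265 36.931
3 1.974 4.774 49.308
4 1.500 2.757 58.715
5 1.140 1.593 65.864
6 0.867 0.920 71.298
7 0.659 0.531 75.427
final: 75.427 2.453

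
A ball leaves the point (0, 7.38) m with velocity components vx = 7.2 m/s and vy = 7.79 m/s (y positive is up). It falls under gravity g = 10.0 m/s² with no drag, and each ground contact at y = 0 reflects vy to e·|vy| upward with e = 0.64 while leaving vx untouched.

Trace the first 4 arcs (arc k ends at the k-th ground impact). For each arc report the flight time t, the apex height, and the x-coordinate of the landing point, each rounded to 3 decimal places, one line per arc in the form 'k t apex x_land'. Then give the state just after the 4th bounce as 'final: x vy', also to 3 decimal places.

Arc 1: start y=7.380, vy=7.790 → t=2.222, apex=10.414, x_land=16.000, impact vy=-14.432
  bounce: vy ← 0.64·14.432 = 9.237
Arc 2: start y=0.000, vy=9.237 → t=1.847, apex=4.266, x_land=29.300, impact vy=-9.237
  bounce: vy ← 0.64·9.237 = 5.911
Arc 3: start y=0.000, vy=5.911 → t=1.182, apex=1.747, x_land=37.813, impact vy=-5.911
  bounce: vy ← 0.64·5.911 = 3.783
Arc 4: start y=0.000, vy=3.783 → t=0.757, apex=0.716, x_land=43.261, impact vy=-3.783
  bounce: vy ← 0.64·3.783 = 2.421

1 2.222 10.414 16.000
2 1.847 4.266 29.300
3 1.182 1.747 37.813
4 0.757 0.716 43.261
final: 43.261 2.421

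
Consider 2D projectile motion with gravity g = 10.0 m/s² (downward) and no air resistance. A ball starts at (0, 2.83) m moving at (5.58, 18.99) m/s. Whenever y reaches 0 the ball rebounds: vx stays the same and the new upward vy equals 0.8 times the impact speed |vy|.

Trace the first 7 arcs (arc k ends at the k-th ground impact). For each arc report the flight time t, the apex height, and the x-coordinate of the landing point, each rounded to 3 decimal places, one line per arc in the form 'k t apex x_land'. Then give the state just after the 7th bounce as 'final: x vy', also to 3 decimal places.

Arc 1: start y=2.830, vy=18.990 → t=3.942, apex=20.861, x_land=21.994, impact vy=-20.426
  bounce: vy ← 0.8·20.426 = 16.341
Arc 2: start y=0.000, vy=16.341 → t=3.268, apex=13.351, x_land=40.230, impact vy=-16.341
  bounce: vy ← 0.8·16.341 = 13.073
Arc 3: start y=0.000, vy=13.073 → t=2.615, apex=8.545, x_land=54.819, impact vy=-13.073
  bounce: vy ← 0.8·13.073 = 10.458
Arc 4: start y=0.000, vy=10.458 → t=2.092, apex=5.469, x_land=66.491, impact vy=-10.458
  bounce: vy ← 0.8·10.458 = 8.366
Arc 5: start y=0.000, vy=8.366 → t=1.673, apex=3.500, x_land=75.828, impact vy=-8.366
  bounce: vy ← 0.8·8.366 = 6.693
Arc 6: start y=0.000, vy=6.693 → t=1.339, apex=2.240, x_land=83.297, impact vy=-6.693
  bounce: vy ← 0.8·6.693 = 5.355
Arc 7: start y=0.000, vy=5.355 → t=1.071, apex=1.434, x_land=89.273, impact vy=-5.355
  bounce: vy ← 0.8·5.355 = 4.284

1 3.942 20.861 21.994
2 3.268 13.351 40.230
3 2.615 8.545 54.819
4 2.092 5.469 66.491
5 1.673 3.500 75.828
6 1.339 2.240 83.297
7 1.071 1.434 89.273
final: 89.273 4.284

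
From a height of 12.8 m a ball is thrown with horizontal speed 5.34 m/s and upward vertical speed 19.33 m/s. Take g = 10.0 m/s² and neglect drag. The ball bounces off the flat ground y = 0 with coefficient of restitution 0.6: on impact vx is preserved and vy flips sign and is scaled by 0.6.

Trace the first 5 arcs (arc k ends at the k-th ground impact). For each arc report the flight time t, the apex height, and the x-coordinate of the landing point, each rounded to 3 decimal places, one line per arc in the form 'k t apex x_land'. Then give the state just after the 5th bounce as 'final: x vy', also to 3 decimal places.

Arc 1: start y=12.800, vy=19.330 → t=4.442, apex=31.482, x_land=23.722, impact vy=-25.093
  bounce: vy ← 0.6·25.093 = 15.056
Arc 2: start y=0.000, vy=15.056 → t=3.011, apex=11.334, x_land=39.801, impact vy=-15.056
  bounce: vy ← 0.6·15.056 = 9.033
Arc 3: start y=0.000, vy=9.033 → t=1.807, apex=4.080, x_land=49.449, impact vy=-9.033
  bounce: vy ← 0.6·9.033 = 5.420
Arc 4: start y=0.000, vy=5.420 → t=1.084, apex=1.469, x_land=55.238, impact vy=-5.420
  bounce: vy ← 0.6·5.420 = 3.252
Arc 5: start y=0.000, vy=3.252 → t=0.650, apex=0.529, x_land=58.711, impact vy=-3.252
  bounce: vy ← 0.6·3.252 = 1.951

1 4.442 31.482 23.722
2 3.011 11.334 39.801
3 1.807 4.080 49.449
4 1.084 1.469 55.238
5 0.650 0.529 58.711
final: 58.711 1.951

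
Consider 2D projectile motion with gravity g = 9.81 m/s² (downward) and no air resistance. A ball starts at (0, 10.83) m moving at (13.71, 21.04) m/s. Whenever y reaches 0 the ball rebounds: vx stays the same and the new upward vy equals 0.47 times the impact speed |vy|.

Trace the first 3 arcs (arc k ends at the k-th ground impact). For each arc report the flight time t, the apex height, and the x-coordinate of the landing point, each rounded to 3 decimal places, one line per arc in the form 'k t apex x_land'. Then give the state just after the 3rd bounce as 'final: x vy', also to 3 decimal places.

Arc 1: start y=10.830, vy=21.040 → t=4.754, apex=33.393, x_land=65.177, impact vy=-25.596
  bounce: vy ← 0.47·25.596 = 12.030
Arc 2: start y=0.000, vy=12.030 → t=2.453, apex=7.376, x_land=98.802, impact vy=-12.030
  bounce: vy ← 0.47·12.030 = 5.654
Arc 3: start y=0.000, vy=5.654 → t=1.153, apex=1.629, x_land=114.606, impact vy=-5.654
  bounce: vy ← 0.47·5.654 = 2.657

1 4.754 33.393 65.177
2 2.453 7.376 98.802
3 1.153 1.629 114.606
final: 114.606 2.657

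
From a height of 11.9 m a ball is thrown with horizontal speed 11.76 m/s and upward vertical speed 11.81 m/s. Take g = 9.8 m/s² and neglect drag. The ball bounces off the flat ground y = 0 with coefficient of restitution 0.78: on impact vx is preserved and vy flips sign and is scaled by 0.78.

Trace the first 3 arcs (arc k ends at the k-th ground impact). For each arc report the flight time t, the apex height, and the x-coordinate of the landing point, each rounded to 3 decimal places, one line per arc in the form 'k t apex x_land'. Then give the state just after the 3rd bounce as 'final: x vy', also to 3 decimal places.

Arc 1: start y=11.900, vy=11.810 → t=3.175, apex=19.016, x_land=37.339, impact vy=-19.306
  bounce: vy ← 0.78·19.306 = 15.059
Arc 2: start y=0.000, vy=15.059 → t=3.073, apex=11.569, x_land=73.480, impact vy=-15.059
  bounce: vy ← 0.78·15.059 = 11.746
Arc 3: start y=0.000, vy=11.746 → t=2.397, apex=7.039, x_land=101.669, impact vy=-11.746
  bounce: vy ← 0.78·11.746 = 9.162

1 3.175 19.016 37.339
2 3.073 11.569 73.480
3 2.397 7.039 101.669
final: 101.669 9.162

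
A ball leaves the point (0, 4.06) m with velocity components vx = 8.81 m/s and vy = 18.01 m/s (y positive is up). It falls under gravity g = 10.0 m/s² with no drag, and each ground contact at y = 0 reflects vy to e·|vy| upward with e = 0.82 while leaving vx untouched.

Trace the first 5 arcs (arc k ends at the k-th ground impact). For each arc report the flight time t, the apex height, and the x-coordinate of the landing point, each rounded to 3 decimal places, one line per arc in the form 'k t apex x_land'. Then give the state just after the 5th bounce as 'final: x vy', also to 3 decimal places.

Arc 1: start y=4.060, vy=18.010 → t=3.815, apex=20.278, x_land=33.609, impact vy=-20.139
  bounce: vy ← 0.82·20.139 = 16.514
Arc 2: start y=0.000, vy=16.514 → t=3.303, apex=13.635, x_land=62.706, impact vy=-16.514
  bounce: vy ← 0.82·16.514 = 13.541
Arc 3: start y=0.000, vy=13.541 → t=2.708, apex=9.168, x_land=86.565, impact vy=-13.541
  bounce: vy ← 0.82·13.541 = 11.104
Arc 4: start y=0.000, vy=11.104 → t=2.221, apex=6.165, x_land=106.130, impact vy=-11.104
  bounce: vy ← 0.82·11.104 = 9.105
Arc 5: start y=0.000, vy=9.105 → t=1.821, apex=4.145, x_land=122.173, impact vy=-9.105
  bounce: vy ← 0.82·9.105 = 7.466

1 3.815 20.278 33.609
2 3.303 13.635 62.706
3 2.708 9.168 86.565
4 2.221 6.165 106.130
5 1.821 4.145 122.173
final: 122.173 7.466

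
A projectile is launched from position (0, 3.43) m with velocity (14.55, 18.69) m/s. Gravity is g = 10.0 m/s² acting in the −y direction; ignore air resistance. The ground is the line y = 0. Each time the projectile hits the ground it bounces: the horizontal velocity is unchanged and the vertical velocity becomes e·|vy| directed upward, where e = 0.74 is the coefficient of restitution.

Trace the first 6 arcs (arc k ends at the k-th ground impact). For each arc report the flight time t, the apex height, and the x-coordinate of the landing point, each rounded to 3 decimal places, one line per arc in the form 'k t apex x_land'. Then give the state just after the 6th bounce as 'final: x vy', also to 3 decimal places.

1 3.913 20.896 56.939
2 3.026 11.443 100.960
3 2.239 6.266 133.537
4 1.657 3.431 157.643
5 1.226 1.879 175.482
6 0.907 1.029 188.683
final: 188.683 3.357

Arc 1: start y=3.430, vy=18.690 → t=3.913, apex=20.896, x_land=56.939, impact vy=-20.443
  bounce: vy ← 0.74·20.443 = 15.128
Arc 2: start y=0.000, vy=15.128 → t=3.026, apex=11.443, x_land=100.960, impact vy=-15.128
  bounce: vy ← 0.74·15.128 = 11.195
Arc 3: start y=0.000, vy=11.195 → t=2.239, apex=6.266, x_land=133.537, impact vy=-11.195
  bounce: vy ← 0.74·11.195 = 8.284
Arc 4: start y=0.000, vy=8.284 → t=1.657, apex=3.431, x_land=157.643, impact vy=-8.284
  bounce: vy ← 0.74·8.284 = 6.130
Arc 5: start y=0.000, vy=6.130 → t=1.226, apex=1.879, x_land=175.482, impact vy=-6.130
  bounce: vy ← 0.74·6.130 = 4.536
Arc 6: start y=0.000, vy=4.536 → t=0.907, apex=1.029, x_land=188.683, impact vy=-4.536
  bounce: vy ← 0.74·4.536 = 3.357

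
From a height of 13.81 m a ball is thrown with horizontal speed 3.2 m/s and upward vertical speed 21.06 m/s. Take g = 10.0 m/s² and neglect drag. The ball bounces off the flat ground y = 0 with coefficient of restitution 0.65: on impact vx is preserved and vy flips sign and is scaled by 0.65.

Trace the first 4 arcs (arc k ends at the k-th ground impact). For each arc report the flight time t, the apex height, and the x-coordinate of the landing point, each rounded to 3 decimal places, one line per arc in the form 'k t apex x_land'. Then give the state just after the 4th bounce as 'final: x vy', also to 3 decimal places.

Arc 1: start y=13.810, vy=21.060 → t=4.789, apex=35.986, x_land=15.324, impact vy=-26.828
  bounce: vy ← 0.65·26.828 = 17.438
Arc 2: start y=0.000, vy=17.438 → t=3.488, apex=15.204, x_land=26.484, impact vy=-17.438
  bounce: vy ← 0.65·17.438 = 11.335
Arc 3: start y=0.000, vy=11.335 → t=2.267, apex=6.424, x_land=33.739, impact vy=-11.335
  bounce: vy ← 0.65·11.335 = 7.368
Arc 4: start y=0.000, vy=7.368 → t=1.474, apex=2.714, x_land=38.454, impact vy=-7.368
  bounce: vy ← 0.65·7.368 = 4.789

1 4.789 35.986 15.324
2 3.488 15.204 26.484
3 2.267 6.424 33.739
4 1.474 2.714 38.454
final: 38.454 4.789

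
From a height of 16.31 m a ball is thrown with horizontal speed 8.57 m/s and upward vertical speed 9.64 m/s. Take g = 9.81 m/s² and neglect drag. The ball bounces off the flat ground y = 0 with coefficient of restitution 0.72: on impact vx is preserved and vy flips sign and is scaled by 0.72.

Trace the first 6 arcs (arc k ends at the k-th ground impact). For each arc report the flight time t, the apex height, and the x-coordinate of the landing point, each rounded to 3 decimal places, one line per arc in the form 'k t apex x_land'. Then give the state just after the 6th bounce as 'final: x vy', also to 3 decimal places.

Arc 1: start y=16.310, vy=9.640 → t=3.054, apex=21.046, x_land=26.174, impact vy=-20.321
  bounce: vy ← 0.72·20.321 = 14.631
Arc 2: start y=0.000, vy=14.631 → t=2.983, apex=10.910, x_land=51.737, impact vy=-14.631
  bounce: vy ← 0.72·14.631 = 10.534
Arc 3: start y=0.000, vy=10.534 → t=2.148, apex=5.656, x_land=70.142, impact vy=-10.534
  bounce: vy ← 0.72·10.534 = 7.585
Arc 4: start y=0.000, vy=7.585 → t=1.546, apex=2.932, x_land=83.394, impact vy=-7.585
  bounce: vy ← 0.72·7.585 = 5.461
Arc 5: start y=0.000, vy=5.461 → t=1.113, apex=1.520, x_land=92.935, impact vy=-5.461
  bounce: vy ← 0.72·5.461 = 3.932
Arc 6: start y=0.000, vy=3.932 → t=0.802, apex=0.788, x_land=99.805, impact vy=-3.932
  bounce: vy ← 0.72·3.932 = 2.831

1 3.054 21.046 26.174
2 2.983 10.910 51.737
3 2.148 5.656 70.142
4 1.546 2.932 83.394
5 1.113 1.520 92.935
6 0.802 0.788 99.805
final: 99.805 2.831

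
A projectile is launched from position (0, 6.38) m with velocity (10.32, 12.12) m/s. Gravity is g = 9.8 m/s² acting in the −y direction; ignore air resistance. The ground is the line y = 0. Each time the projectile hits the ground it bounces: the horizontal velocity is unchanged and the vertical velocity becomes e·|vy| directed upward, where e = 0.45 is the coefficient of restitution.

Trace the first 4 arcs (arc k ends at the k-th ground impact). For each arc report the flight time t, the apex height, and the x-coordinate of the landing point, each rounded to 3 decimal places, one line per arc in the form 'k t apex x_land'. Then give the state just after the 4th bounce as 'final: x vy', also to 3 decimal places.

Arc 1: start y=6.380, vy=12.120 → t=2.919, apex=13.875, x_land=30.129, impact vy=-16.491
  bounce: vy ← 0.45·16.491 = 7.421
Arc 2: start y=0.000, vy=7.421 → t=1.514, apex=2.810, x_land=45.758, impact vy=-7.421
  bounce: vy ← 0.45·7.421 = 3.339
Arc 3: start y=0.000, vy=3.339 → t=0.682, apex=0.569, x_land=52.791, impact vy=-3.339
  bounce: vy ← 0.45·3.339 = 1.503
Arc 4: start y=0.000, vy=1.503 → t=0.307, apex=0.115, x_land=55.956, impact vy=-1.503
  bounce: vy ← 0.45·1.503 = 0.676

1 2.919 13.875 30.129
2 1.514 2.810 45.758
3 0.682 0.569 52.791
4 0.307 0.115 55.956
final: 55.956 0.676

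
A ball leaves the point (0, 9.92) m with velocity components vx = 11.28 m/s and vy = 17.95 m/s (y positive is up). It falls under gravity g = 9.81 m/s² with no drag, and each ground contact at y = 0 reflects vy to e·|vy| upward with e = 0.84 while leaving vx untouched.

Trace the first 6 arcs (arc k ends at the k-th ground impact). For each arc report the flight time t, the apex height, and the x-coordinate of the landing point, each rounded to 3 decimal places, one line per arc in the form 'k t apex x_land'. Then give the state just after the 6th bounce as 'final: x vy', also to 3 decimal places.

1 4.147 26.342 46.780
2 3.893 18.587 90.697
3 3.270 13.115 127.586
4 2.747 9.254 158.573
5 2.308 6.530 184.603
6 1.938 4.607 206.467
final: 206.467 7.986

Arc 1: start y=9.920, vy=17.950 → t=4.147, apex=26.342, x_land=46.780, impact vy=-22.734
  bounce: vy ← 0.84·22.734 = 19.097
Arc 2: start y=0.000, vy=19.097 → t=3.893, apex=18.587, x_land=90.697, impact vy=-19.097
  bounce: vy ← 0.84·19.097 = 16.041
Arc 3: start y=0.000, vy=16.041 → t=3.270, apex=13.115, x_land=127.586, impact vy=-16.041
  bounce: vy ← 0.84·16.041 = 13.475
Arc 4: start y=0.000, vy=13.475 → t=2.747, apex=9.254, x_land=158.573, impact vy=-13.475
  bounce: vy ← 0.84·13.475 = 11.319
Arc 5: start y=0.000, vy=11.319 → t=2.308, apex=6.530, x_land=184.603, impact vy=-11.319
  bounce: vy ← 0.84·11.319 = 9.508
Arc 6: start y=0.000, vy=9.508 → t=1.938, apex=4.607, x_land=206.467, impact vy=-9.508
  bounce: vy ← 0.84·9.508 = 7.986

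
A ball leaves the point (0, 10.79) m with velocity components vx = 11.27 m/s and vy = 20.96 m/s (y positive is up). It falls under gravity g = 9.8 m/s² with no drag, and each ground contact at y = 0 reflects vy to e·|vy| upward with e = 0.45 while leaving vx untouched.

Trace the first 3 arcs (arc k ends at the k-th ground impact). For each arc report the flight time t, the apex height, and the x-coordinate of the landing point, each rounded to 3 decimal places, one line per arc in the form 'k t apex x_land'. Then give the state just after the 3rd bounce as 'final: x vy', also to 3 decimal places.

Arc 1: start y=10.790, vy=20.960 → t=4.742, apex=33.204, x_land=53.442, impact vy=-25.511
  bounce: vy ← 0.45·25.511 = 11.480
Arc 2: start y=0.000, vy=11.480 → t=2.343, apex=6.724, x_land=79.845, impact vy=-11.480
  bounce: vy ← 0.45·11.480 = 5.166
Arc 3: start y=0.000, vy=5.166 → t=1.054, apex=1.362, x_land=91.727, impact vy=-5.166
  bounce: vy ← 0.45·5.166 = 2.325

1 4.742 33.204 53.442
2 2.343 6.724 79.845
3 1.054 1.362 91.727
final: 91.727 2.325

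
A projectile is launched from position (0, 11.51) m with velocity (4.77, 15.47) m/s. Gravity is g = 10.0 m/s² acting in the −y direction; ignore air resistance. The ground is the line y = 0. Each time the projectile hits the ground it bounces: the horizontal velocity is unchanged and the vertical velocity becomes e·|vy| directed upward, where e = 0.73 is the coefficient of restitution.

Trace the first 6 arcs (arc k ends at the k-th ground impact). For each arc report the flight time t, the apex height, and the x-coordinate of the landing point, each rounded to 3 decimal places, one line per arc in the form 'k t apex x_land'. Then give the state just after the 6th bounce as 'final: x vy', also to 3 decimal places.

Arc 1: start y=11.510, vy=15.470 → t=3.714, apex=23.476, x_land=17.715, impact vy=-21.668
  bounce: vy ← 0.73·21.668 = 15.818
Arc 2: start y=0.000, vy=15.818 → t=3.164, apex=12.510, x_land=32.805, impact vy=-15.818
  bounce: vy ← 0.73·15.818 = 11.547
Arc 3: start y=0.000, vy=11.547 → t=2.309, apex=6.667, x_land=43.821, impact vy=-11.547
  bounce: vy ← 0.73·11.547 = 8.429
Arc 4: start y=0.000, vy=8.429 → t=1.686, apex=3.553, x_land=51.863, impact vy=-8.429
  bounce: vy ← 0.73·8.429 = 6.153
Arc 5: start y=0.000, vy=6.153 → t=1.231, apex=1.893, x_land=57.733, impact vy=-6.153
  bounce: vy ← 0.73·6.153 = 4.492
Arc 6: start y=0.000, vy=4.492 → t=0.898, apex=1.009, x_land=62.019, impact vy=-4.492
  bounce: vy ← 0.73·4.492 = 3.279

1 3.714 23.476 17.715
2 3.164 12.510 32.805
3 2.309 6.667 43.821
4 1.686 3.553 51.863
5 1.231 1.893 57.733
6 0.898 1.009 62.019
final: 62.019 3.279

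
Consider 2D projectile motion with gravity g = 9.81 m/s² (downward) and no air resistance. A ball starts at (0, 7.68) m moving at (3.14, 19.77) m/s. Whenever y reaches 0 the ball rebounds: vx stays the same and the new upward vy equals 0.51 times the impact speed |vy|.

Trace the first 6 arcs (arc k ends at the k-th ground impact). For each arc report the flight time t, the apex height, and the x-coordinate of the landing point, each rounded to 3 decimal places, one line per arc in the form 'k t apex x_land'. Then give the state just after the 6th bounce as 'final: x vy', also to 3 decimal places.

1 4.387 27.601 13.777
2 2.420 7.179 21.374
3 1.234 1.867 25.249
4 0.629 0.486 27.225
5 0.321 0.126 28.233
6 0.164 0.033 28.747
final: 28.747 0.409

Arc 1: start y=7.680, vy=19.770 → t=4.387, apex=27.601, x_land=13.777, impact vy=-23.271
  bounce: vy ← 0.51·23.271 = 11.868
Arc 2: start y=0.000, vy=11.868 → t=2.420, apex=7.179, x_land=21.374, impact vy=-11.868
  bounce: vy ← 0.51·11.868 = 6.053
Arc 3: start y=0.000, vy=6.053 → t=1.234, apex=1.867, x_land=25.249, impact vy=-6.053
  bounce: vy ← 0.51·6.053 = 3.087
Arc 4: start y=0.000, vy=3.087 → t=0.629, apex=0.486, x_land=27.225, impact vy=-3.087
  bounce: vy ← 0.51·3.087 = 1.574
Arc 5: start y=0.000, vy=1.574 → t=0.321, apex=0.126, x_land=28.233, impact vy=-1.574
  bounce: vy ← 0.51·1.574 = 0.803
Arc 6: start y=0.000, vy=0.803 → t=0.164, apex=0.033, x_land=28.747, impact vy=-0.803
  bounce: vy ← 0.51·0.803 = 0.409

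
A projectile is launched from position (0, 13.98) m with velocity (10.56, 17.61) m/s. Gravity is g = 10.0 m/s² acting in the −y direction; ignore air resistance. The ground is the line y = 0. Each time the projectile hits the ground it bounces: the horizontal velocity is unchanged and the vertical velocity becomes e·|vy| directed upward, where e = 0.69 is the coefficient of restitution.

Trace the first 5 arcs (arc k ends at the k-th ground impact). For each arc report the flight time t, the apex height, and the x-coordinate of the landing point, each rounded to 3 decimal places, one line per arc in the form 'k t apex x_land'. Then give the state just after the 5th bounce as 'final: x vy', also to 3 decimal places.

Arc 1: start y=13.980, vy=17.610 → t=4.189, apex=29.486, x_land=44.240, impact vy=-24.284
  bounce: vy ← 0.69·24.284 = 16.756
Arc 2: start y=0.000, vy=16.756 → t=3.351, apex=14.038, x_land=79.629, impact vy=-16.756
  bounce: vy ← 0.69·16.756 = 11.562
Arc 3: start y=0.000, vy=11.562 → t=2.312, apex=6.684, x_land=104.047, impact vy=-11.562
  bounce: vy ← 0.69·11.562 = 7.978
Arc 4: start y=0.000, vy=7.978 → t=1.596, apex=3.182, x_land=120.895, impact vy=-7.978
  bounce: vy ← 0.69·7.978 = 5.504
Arc 5: start y=0.000, vy=5.504 → t=1.101, apex=1.515, x_land=132.521, impact vy=-5.504
  bounce: vy ← 0.69·5.504 = 3.798

1 4.189 29.486 44.240
2 3.351 14.038 79.629
3 2.312 6.684 104.047
4 1.596 3.182 120.895
5 1.101 1.515 132.521
final: 132.521 3.798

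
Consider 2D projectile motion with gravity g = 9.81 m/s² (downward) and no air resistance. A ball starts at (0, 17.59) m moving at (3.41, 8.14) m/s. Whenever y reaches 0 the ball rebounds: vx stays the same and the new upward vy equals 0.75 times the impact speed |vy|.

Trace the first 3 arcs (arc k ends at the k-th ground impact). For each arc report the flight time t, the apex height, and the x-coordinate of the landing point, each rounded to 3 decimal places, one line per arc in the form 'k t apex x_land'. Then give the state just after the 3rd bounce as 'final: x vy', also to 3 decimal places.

Arc 1: start y=17.590, vy=8.140 → t=2.897, apex=20.967, x_land=9.880, impact vy=-20.282
  bounce: vy ← 0.75·20.282 = 15.212
Arc 2: start y=0.000, vy=15.212 → t=3.101, apex=11.794, x_land=20.455, impact vy=-15.212
  bounce: vy ← 0.75·15.212 = 11.409
Arc 3: start y=0.000, vy=11.409 → t=2.326, apex=6.634, x_land=28.387, impact vy=-11.409
  bounce: vy ← 0.75·11.409 = 8.557

1 2.897 20.967 9.880
2 3.101 11.794 20.455
3 2.326 6.634 28.387
final: 28.387 8.557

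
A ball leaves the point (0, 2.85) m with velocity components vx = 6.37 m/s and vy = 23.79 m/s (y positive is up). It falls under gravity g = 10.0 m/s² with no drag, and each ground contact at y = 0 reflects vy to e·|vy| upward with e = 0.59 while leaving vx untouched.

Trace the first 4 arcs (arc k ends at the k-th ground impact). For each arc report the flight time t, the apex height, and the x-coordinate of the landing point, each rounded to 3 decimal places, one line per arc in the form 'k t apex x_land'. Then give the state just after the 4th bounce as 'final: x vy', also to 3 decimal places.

Arc 1: start y=2.850, vy=23.790 → t=4.875, apex=31.148, x_land=31.053, impact vy=-24.959
  bounce: vy ← 0.59·24.959 = 14.726
Arc 2: start y=0.000, vy=14.726 → t=2.945, apex=10.843, x_land=49.814, impact vy=-14.726
  bounce: vy ← 0.59·14.726 = 8.688
Arc 3: start y=0.000, vy=8.688 → t=1.738, apex=3.774, x_land=60.883, impact vy=-8.688
  bounce: vy ← 0.59·8.688 = 5.126
Arc 4: start y=0.000, vy=5.126 → t=1.025, apex=1.314, x_land=67.414, impact vy=-5.126
  bounce: vy ← 0.59·5.126 = 3.024

1 4.875 31.148 31.053
2 2.945 10.843 49.814
3 1.738 3.774 60.883
4 1.025 1.314 67.414
final: 67.414 3.024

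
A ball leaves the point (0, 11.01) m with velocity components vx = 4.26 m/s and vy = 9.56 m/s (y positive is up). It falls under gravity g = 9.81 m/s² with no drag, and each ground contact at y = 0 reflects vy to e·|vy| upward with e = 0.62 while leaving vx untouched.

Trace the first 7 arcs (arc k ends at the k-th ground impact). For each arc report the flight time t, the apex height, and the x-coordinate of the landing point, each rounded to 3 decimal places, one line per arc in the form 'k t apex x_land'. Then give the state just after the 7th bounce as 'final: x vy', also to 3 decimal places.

Arc 1: start y=11.010, vy=9.560 → t=2.762, apex=15.668, x_land=11.765, impact vy=-17.533
  bounce: vy ← 0.62·17.533 = 10.871
Arc 2: start y=0.000, vy=10.871 → t=2.216, apex=6.023, x_land=21.206, impact vy=-10.871
  bounce: vy ← 0.62·10.871 = 6.740
Arc 3: start y=0.000, vy=6.740 → t=1.374, apex=2.315, x_land=27.060, impact vy=-6.740
  bounce: vy ← 0.62·6.740 = 4.179
Arc 4: start y=0.000, vy=4.179 → t=0.852, apex=0.890, x_land=30.689, impact vy=-4.179
  bounce: vy ← 0.62·4.179 = 2.591
Arc 5: start y=0.000, vy=2.591 → t=0.528, apex=0.342, x_land=32.939, impact vy=-2.591
  bounce: vy ← 0.62·2.591 = 1.606
Arc 6: start y=0.000, vy=1.606 → t=0.327, apex=0.132, x_land=34.334, impact vy=-1.606
  bounce: vy ← 0.62·1.606 = 0.996
Arc 7: start y=0.000, vy=0.996 → t=0.203, apex=0.051, x_land=35.199, impact vy=-0.996
  bounce: vy ← 0.62·0.996 = 0.617

1 2.762 15.668 11.765
2 2.216 6.023 21.206
3 1.374 2.315 27.060
4 0.852 0.890 30.689
5 0.528 0.342 32.939
6 0.327 0.132 34.334
7 0.203 0.051 35.199
final: 35.199 0.617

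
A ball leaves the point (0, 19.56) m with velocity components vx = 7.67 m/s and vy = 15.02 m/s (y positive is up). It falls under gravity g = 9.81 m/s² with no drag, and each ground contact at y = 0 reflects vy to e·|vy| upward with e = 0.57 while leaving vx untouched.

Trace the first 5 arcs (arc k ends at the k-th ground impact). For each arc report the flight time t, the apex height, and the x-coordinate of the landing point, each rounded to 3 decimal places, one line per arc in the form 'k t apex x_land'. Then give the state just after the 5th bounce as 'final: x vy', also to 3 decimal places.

Arc 1: start y=19.560, vy=15.020 → t=4.047, apex=31.058, x_land=31.044, impact vy=-24.685
  bounce: vy ← 0.57·24.685 = 14.071
Arc 2: start y=0.000, vy=14.071 → t=2.869, apex=10.091, x_land=53.046, impact vy=-14.071
  bounce: vy ← 0.57·14.071 = 8.020
Arc 3: start y=0.000, vy=8.020 → t=1.635, apex=3.279, x_land=65.588, impact vy=-8.020
  bounce: vy ← 0.57·8.020 = 4.572
Arc 4: start y=0.000, vy=4.572 → t=0.932, apex=1.065, x_land=72.736, impact vy=-4.572
  bounce: vy ← 0.57·4.572 = 2.606
Arc 5: start y=0.000, vy=2.606 → t=0.531, apex=0.346, x_land=76.811, impact vy=-2.606
  bounce: vy ← 0.57·2.606 = 1.485

1 4.047 31.058 31.044
2 2.869 10.091 53.046
3 1.635 3.279 65.588
4 0.932 1.065 72.736
5 0.531 0.346 76.811
final: 76.811 1.485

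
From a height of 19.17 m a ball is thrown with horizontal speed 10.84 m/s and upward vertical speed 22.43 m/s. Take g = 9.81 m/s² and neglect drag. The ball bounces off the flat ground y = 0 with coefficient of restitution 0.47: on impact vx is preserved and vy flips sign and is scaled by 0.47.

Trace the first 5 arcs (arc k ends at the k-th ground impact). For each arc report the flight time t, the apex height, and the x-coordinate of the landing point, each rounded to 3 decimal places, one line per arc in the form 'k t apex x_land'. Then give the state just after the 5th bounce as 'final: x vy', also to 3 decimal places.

Arc 1: start y=19.170, vy=22.430 → t=5.309, apex=44.812, x_land=57.550, impact vy=-29.652
  bounce: vy ← 0.47·29.652 = 13.936
Arc 2: start y=0.000, vy=13.936 → t=2.841, apex=9.899, x_land=88.349, impact vy=-13.936
  bounce: vy ← 0.47·13.936 = 6.550
Arc 3: start y=0.000, vy=6.550 → t=1.335, apex=2.187, x_land=102.825, impact vy=-6.550
  bounce: vy ← 0.47·6.550 = 3.079
Arc 4: start y=0.000, vy=3.079 → t=0.628, apex=0.483, x_land=109.628, impact vy=-3.079
  bounce: vy ← 0.47·3.079 = 1.447
Arc 5: start y=0.000, vy=1.447 → t=0.295, apex=0.107, x_land=112.826, impact vy=-1.447
  bounce: vy ← 0.47·1.447 = 0.680

1 5.309 44.812 57.550
2 2.841 9.899 88.349
3 1.335 2.187 102.825
4 0.628 0.483 109.628
5 0.295 0.107 112.826
final: 112.826 0.680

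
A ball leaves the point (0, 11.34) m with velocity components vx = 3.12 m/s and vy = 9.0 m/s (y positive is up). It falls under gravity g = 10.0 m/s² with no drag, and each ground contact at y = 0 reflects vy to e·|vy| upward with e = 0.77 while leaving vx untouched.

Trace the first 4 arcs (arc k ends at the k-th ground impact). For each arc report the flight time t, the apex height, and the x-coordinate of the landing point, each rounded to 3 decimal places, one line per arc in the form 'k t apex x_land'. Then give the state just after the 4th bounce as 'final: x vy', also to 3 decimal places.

Arc 1: start y=11.340, vy=9.000 → t=2.654, apex=15.390, x_land=8.282, impact vy=-17.544
  bounce: vy ← 0.77·17.544 = 13.509
Arc 2: start y=0.000, vy=13.509 → t=2.702, apex=9.125, x_land=16.711, impact vy=-13.509
  bounce: vy ← 0.77·13.509 = 10.402
Arc 3: start y=0.000, vy=10.402 → t=2.080, apex=5.410, x_land=23.202, impact vy=-10.402
  bounce: vy ← 0.77·10.402 = 8.010
Arc 4: start y=0.000, vy=8.010 → t=1.602, apex=3.208, x_land=28.200, impact vy=-8.010
  bounce: vy ← 0.77·8.010 = 6.167

1 2.654 15.390 8.282
2 2.702 9.125 16.711
3 2.080 5.410 23.202
4 1.602 3.208 28.200
final: 28.200 6.167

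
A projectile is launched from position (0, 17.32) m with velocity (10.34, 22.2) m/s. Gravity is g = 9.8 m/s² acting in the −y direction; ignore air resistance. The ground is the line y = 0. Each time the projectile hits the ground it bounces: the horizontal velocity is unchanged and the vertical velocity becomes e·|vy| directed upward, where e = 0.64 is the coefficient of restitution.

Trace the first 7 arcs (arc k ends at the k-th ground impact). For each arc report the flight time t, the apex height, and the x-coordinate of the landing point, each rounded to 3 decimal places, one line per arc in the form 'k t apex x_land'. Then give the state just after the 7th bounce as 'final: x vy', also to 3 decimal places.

1 5.209 42.465 53.863
2 3.768 17.394 92.825
3 2.412 7.124 117.761
4 1.543 2.918 133.720
5 0.988 1.195 143.934
6 0.632 0.490 150.471
7 0.405 0.201 154.655
final: 154.655 1.269

Arc 1: start y=17.320, vy=22.200 → t=5.209, apex=42.465, x_land=53.863, impact vy=-28.850
  bounce: vy ← 0.64·28.850 = 18.464
Arc 2: start y=0.000, vy=18.464 → t=3.768, apex=17.394, x_land=92.825, impact vy=-18.464
  bounce: vy ← 0.64·18.464 = 11.817
Arc 3: start y=0.000, vy=11.817 → t=2.412, apex=7.124, x_land=117.761, impact vy=-11.817
  bounce: vy ← 0.64·11.817 = 7.563
Arc 4: start y=0.000, vy=7.563 → t=1.543, apex=2.918, x_land=133.720, impact vy=-7.563
  bounce: vy ← 0.64·7.563 = 4.840
Arc 5: start y=0.000, vy=4.840 → t=0.988, apex=1.195, x_land=143.934, impact vy=-4.840
  bounce: vy ← 0.64·4.840 = 3.098
Arc 6: start y=0.000, vy=3.098 → t=0.632, apex=0.490, x_land=150.471, impact vy=-3.098
  bounce: vy ← 0.64·3.098 = 1.983
Arc 7: start y=0.000, vy=1.983 → t=0.405, apex=0.201, x_land=154.655, impact vy=-1.983
  bounce: vy ← 0.64·1.983 = 1.269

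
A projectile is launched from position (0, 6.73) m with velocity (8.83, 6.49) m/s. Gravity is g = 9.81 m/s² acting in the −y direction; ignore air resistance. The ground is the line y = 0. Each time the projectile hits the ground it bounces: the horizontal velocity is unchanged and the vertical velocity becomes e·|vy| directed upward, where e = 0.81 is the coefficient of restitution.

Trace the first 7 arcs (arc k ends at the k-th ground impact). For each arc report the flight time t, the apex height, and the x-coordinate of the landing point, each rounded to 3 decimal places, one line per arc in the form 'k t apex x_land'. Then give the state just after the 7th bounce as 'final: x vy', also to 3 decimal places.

Arc 1: start y=6.730, vy=6.490 → t=2.007, apex=8.877, x_land=17.720, impact vy=-13.197
  bounce: vy ← 0.81·13.197 = 10.690
Arc 2: start y=0.000, vy=10.690 → t=2.179, apex=5.824, x_land=36.964, impact vy=-10.690
  bounce: vy ← 0.81·10.690 = 8.659
Arc 3: start y=0.000, vy=8.659 → t=1.765, apex=3.821, x_land=52.551, impact vy=-8.659
  bounce: vy ← 0.81·8.659 = 7.013
Arc 4: start y=0.000, vy=7.013 → t=1.430, apex=2.507, x_land=65.177, impact vy=-7.013
  bounce: vy ← 0.81·7.013 = 5.681
Arc 5: start y=0.000, vy=5.681 → t=1.158, apex=1.645, x_land=75.404, impact vy=-5.681
  bounce: vy ← 0.81·5.681 = 4.602
Arc 6: start y=0.000, vy=4.602 → t=0.938, apex=1.079, x_land=83.687, impact vy=-4.602
  bounce: vy ← 0.81·4.602 = 3.727
Arc 7: start y=0.000, vy=3.727 → t=0.760, apex=0.708, x_land=90.397, impact vy=-3.727
  bounce: vy ← 0.81·3.727 = 3.019

1 2.007 8.877 17.720
2 2.179 5.824 36.964
3 1.765 3.821 52.551
4 1.430 2.507 65.177
5 1.158 1.645 75.404
6 0.938 1.079 83.687
7 0.760 0.708 90.397
final: 90.397 3.019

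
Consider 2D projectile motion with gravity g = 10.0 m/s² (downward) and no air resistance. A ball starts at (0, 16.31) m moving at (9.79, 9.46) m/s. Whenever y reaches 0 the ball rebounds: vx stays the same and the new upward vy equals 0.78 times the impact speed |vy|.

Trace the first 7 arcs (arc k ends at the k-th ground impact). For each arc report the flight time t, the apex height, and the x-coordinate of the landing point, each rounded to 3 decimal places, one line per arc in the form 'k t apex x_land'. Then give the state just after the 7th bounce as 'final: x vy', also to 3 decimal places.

Arc 1: start y=16.310, vy=9.460 → t=2.985, apex=20.785, x_land=29.222, impact vy=-20.389
  bounce: vy ← 0.78·20.389 = 15.903
Arc 2: start y=0.000, vy=15.903 → t=3.181, apex=12.645, x_land=60.360, impact vy=-15.903
  bounce: vy ← 0.78·15.903 = 12.404
Arc 3: start y=0.000, vy=12.404 → t=2.481, apex=7.693, x_land=84.648, impact vy=-12.404
  bounce: vy ← 0.78·12.404 = 9.675
Arc 4: start y=0.000, vy=9.675 → t=1.935, apex=4.681, x_land=103.592, impact vy=-9.675
  bounce: vy ← 0.78·9.675 = 7.547
Arc 5: start y=0.000, vy=7.547 → t=1.509, apex=2.848, x_land=118.369, impact vy=-7.547
  bounce: vy ← 0.78·7.547 = 5.887
Arc 6: start y=0.000, vy=5.887 → t=1.177, apex=1.733, x_land=129.895, impact vy=-5.887
  bounce: vy ← 0.78·5.887 = 4.591
Arc 7: start y=0.000, vy=4.591 → t=0.918, apex=1.054, x_land=138.885, impact vy=-4.591
  bounce: vy ← 0.78·4.591 = 3.581

1 2.985 20.785 29.222
2 3.181 12.645 60.360
3 2.481 7.693 84.648
4 1.935 4.681 103.592
5 1.509 2.848 118.369
6 1.177 1.733 129.895
7 0.918 1.054 138.885
final: 138.885 3.581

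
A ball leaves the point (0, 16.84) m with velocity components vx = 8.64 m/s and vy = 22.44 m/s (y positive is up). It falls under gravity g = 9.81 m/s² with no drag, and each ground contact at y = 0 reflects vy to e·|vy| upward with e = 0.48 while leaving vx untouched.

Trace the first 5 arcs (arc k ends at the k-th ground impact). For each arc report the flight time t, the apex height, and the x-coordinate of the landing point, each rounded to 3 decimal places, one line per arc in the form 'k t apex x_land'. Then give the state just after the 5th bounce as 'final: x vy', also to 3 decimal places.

1 5.231 42.505 45.198
2 2.826 9.793 69.614
3 1.356 2.256 81.334
4 0.651 0.520 86.960
5 0.313 0.120 89.660
final: 89.660 0.736

Arc 1: start y=16.840, vy=22.440 → t=5.231, apex=42.505, x_land=45.198, impact vy=-28.878
  bounce: vy ← 0.48·28.878 = 13.862
Arc 2: start y=0.000, vy=13.862 → t=2.826, apex=9.793, x_land=69.614, impact vy=-13.862
  bounce: vy ← 0.48·13.862 = 6.654
Arc 3: start y=0.000, vy=6.654 → t=1.356, apex=2.256, x_land=81.334, impact vy=-6.654
  bounce: vy ← 0.48·6.654 = 3.194
Arc 4: start y=0.000, vy=3.194 → t=0.651, apex=0.520, x_land=86.960, impact vy=-3.194
  bounce: vy ← 0.48·3.194 = 1.533
Arc 5: start y=0.000, vy=1.533 → t=0.313, apex=0.120, x_land=89.660, impact vy=-1.533
  bounce: vy ← 0.48·1.533 = 0.736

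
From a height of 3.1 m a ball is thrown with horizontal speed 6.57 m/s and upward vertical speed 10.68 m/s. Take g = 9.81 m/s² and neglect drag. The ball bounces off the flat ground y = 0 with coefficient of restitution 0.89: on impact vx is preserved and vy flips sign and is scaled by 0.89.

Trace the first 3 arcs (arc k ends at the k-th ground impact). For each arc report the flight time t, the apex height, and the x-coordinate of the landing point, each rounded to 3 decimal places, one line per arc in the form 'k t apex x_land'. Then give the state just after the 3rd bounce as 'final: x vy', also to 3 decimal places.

Arc 1: start y=3.100, vy=10.680 → t=2.437, apex=8.914, x_land=16.009, impact vy=-13.224
  bounce: vy ← 0.89·13.224 = 11.770
Arc 2: start y=0.000, vy=11.770 → t=2.400, apex=7.060, x_land=31.774, impact vy=-11.770
  bounce: vy ← 0.89·11.770 = 10.475
Arc 3: start y=0.000, vy=10.475 → t=2.136, apex=5.593, x_land=45.805, impact vy=-10.475
  bounce: vy ← 0.89·10.475 = 9.323

1 2.437 8.914 16.009
2 2.400 7.060 31.774
3 2.136 5.593 45.805
final: 45.805 9.323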